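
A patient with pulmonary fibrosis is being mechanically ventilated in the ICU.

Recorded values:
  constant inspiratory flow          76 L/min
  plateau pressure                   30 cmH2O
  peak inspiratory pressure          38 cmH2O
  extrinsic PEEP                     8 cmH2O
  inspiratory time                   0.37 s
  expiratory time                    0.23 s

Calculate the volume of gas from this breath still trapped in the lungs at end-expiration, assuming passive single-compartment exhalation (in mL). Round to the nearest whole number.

Flow: 76 L/min ÷ 60 = 1.2667 L/s.
Vt = flow × Ti = 1.2667 L/s × 0.37 s × 1000 mL/L = 468.68 mL.
R = (PIP − Pplat)/V̇ = (38 − 30) / 1.2667 = 8.0/1.2667 = 6.316 cmH2O·s/L.
C = Vt/(Pplat − PEEP) = 468.68 / (30 − 8) = 468.68/22.0 = 21.304 mL/cmH2O.
τ = R × C = 6.316 × 0.0213 L/cmH2O = 0.1345 s.
Fraction remaining = e^(−Te/τ) = e^(−0.23/0.1345) = 0.1809.
Trapped volume = 468.68 × 0.1809 = 84.784 mL.

85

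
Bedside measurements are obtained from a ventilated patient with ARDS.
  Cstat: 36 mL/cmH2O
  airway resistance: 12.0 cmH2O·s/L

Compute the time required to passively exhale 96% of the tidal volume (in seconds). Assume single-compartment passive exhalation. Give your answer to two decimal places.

1.39

τ = R × C = 12.0 × 36 mL/cmH2O = 12.0 × 0.036 L/cmH2O = 0.432 s.
Exhaled fraction f = 1 − e^(−t/τ) → t = −τ·ln(1 − f) = −0.432·ln(0.04) = 1.391 s.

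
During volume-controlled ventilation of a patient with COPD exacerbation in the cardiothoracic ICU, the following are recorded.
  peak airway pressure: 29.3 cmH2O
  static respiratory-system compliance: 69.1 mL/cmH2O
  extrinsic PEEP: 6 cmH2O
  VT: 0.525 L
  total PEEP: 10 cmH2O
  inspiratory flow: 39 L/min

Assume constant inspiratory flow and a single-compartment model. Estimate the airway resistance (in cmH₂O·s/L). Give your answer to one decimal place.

Flow: 39 L/min ÷ 60 = 0.65 L/s.
Total PEEP = 10 cmH2O (set 6 + intrinsic 4); this is the baseline alveolar pressure.
Equation of motion (constant flow): PIP = Vt/C + R·V̇ + PEEP.
R·V̇ = PIP − Vt/C − PEEP = 29.3 − 525/69.1 − 10 = 29.3 − 7.598 − 10 = 11.702 cmH2O.
R = 11.702 / 0.65 = 18.003 cmH2O·s/L.

18.0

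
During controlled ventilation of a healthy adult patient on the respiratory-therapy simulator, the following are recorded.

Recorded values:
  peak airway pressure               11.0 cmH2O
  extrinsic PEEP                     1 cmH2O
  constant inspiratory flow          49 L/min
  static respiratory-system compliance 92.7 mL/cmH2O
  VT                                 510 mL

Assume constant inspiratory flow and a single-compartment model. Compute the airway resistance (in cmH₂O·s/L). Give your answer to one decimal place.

Flow: 49 L/min ÷ 60 = 0.8167 L/s.
Equation of motion (constant flow): PIP = Vt/C + R·V̇ + PEEP.
R·V̇ = PIP − Vt/C − PEEP = 11.0 − 510/92.7 − 1 = 11.0 − 5.502 − 1 = 4.498 cmH2O.
R = 4.498 / 0.8167 = 5.508 cmH2O·s/L.

5.5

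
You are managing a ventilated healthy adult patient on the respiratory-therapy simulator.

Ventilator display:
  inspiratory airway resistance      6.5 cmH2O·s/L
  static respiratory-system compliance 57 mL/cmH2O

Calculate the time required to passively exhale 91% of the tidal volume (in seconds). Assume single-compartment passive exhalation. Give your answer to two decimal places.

τ = R × C = 6.5 × 57 mL/cmH2O = 6.5 × 0.057 L/cmH2O = 0.3705 s.
Exhaled fraction f = 1 − e^(−t/τ) → t = −τ·ln(1 − f) = −0.3705·ln(0.09) = 0.8921 s.

0.89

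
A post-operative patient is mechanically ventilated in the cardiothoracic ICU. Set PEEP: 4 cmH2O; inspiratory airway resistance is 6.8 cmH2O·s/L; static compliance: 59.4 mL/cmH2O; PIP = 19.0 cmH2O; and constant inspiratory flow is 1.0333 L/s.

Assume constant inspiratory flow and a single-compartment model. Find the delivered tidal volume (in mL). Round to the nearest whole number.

Equation of motion (constant flow): PIP = Vt/C + R·V̇ + PEEP.
Vt/C = PIP − R·V̇ − PEEP = 19.0 − 7.026 − 4 = 7.974 cmH2O.
Vt = C × 7.974 = 59.4 × 7.974 = 473.66 mL.

474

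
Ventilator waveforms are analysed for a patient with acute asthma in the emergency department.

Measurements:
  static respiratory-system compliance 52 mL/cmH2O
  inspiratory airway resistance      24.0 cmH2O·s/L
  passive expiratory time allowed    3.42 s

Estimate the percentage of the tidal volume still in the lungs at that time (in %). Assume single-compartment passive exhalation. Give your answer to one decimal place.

6.5

τ = R × C = 24.0 × 52 mL/cmH2O = 24.0 × 0.052 L/cmH2O = 1.248 s.
Passive exhalation: V(t)/V₀ = e^(−t/τ) = e^(−3.42/1.248) = 0.06455.
Fraction remaining = 0.06455 → 6.455%.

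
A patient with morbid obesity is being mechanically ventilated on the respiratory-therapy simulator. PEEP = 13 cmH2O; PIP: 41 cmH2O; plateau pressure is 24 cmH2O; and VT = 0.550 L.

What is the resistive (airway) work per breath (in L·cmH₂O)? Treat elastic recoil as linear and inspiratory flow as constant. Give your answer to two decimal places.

9.35

With constant inspiratory flow the resistive pressure is constant at PIP − Pplat = 41 − 24 = 17.0 cmH2O, so resistive work = 17.0 × 0.550 = 9.35 L·cmH2O.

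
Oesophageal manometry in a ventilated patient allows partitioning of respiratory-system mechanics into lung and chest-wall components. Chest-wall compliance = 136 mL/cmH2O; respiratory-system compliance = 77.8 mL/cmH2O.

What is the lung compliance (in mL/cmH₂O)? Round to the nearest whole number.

182

1/CL = 1/Crs − 1/Ccw.
1/CL = 1/77.8 − 1/136 = 0.005501.
CL = 181.79 mL/cmH2O.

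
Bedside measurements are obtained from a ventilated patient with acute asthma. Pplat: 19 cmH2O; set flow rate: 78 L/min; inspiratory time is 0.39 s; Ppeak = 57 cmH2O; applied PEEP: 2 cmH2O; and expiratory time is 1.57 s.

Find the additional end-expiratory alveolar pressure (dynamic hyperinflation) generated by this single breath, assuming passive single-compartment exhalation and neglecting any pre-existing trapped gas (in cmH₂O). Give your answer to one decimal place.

Flow: 78 L/min ÷ 60 = 1.3 L/s.
Vt = flow × Ti = 1.3 L/s × 0.39 s × 1000 mL/L = 507.0 mL.
R = (PIP − Pplat)/V̇ = (57 − 19) / 1.3 = 38.0/1.3 = 29.231 cmH2O·s/L.
C = Vt/(Pplat − PEEP) = 507.0 / (19 − 2) = 507.0/17.0 = 29.824 mL/cmH2O.
τ = R × C = 29.231 × 0.02982 L/cmH2O = 0.8717 s.
Fraction remaining = e^(−Te/τ) = e^(−1.57/0.8717) = 0.1651; trapped volume = 507.0 × 0.1651 = 83.706 mL.
Additional alveolar pressure from trapping ≈ V_trapped / C = 83.706 / 29.824 = 2.807 cmH2O.

2.8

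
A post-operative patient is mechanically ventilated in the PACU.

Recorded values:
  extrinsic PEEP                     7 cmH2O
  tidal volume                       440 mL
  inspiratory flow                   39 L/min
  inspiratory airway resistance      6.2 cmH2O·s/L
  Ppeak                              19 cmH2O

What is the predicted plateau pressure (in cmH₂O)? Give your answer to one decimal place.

Flow: 39 L/min ÷ 60 = 0.65 L/s.
Pplat = PIP − Raw × flow = 19 − 6.2 × 0.65 = 19 − 4.03 = 14.97 cmH2O.

15.0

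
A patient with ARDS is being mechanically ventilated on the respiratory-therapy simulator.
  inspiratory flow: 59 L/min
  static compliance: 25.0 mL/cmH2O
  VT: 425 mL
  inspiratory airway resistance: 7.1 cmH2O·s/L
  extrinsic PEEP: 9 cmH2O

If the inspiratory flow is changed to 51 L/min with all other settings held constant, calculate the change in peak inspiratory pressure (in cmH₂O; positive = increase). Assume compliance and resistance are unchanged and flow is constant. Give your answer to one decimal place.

Flow: 59 L/min ÷ 60 = 0.9833 L/s.
New flow: 51 L/min ÷ 60 = 0.85 L/s.
PIP = Vt/C + R·V̇ + PEEP (constant-flow equation of motion).
Only the resistive term changes: ΔPIP = R × ΔV̇ = 7.1 × (0.85 − 0.9833) = 7.1 × -0.1333 = -0.9464 cmH2O.

-0.9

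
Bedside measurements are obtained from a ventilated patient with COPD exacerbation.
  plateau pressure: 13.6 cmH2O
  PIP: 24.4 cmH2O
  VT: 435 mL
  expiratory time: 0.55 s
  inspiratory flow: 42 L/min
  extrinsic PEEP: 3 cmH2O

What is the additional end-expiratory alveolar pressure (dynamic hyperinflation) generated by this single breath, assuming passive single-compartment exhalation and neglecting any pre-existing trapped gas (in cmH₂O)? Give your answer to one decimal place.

4.4

Flow: 42 L/min ÷ 60 = 0.7 L/s.
R = (PIP − Pplat)/V̇ = (24.4 − 13.6) / 0.7 = 10.8/0.7 = 15.429 cmH2O·s/L.
C = Vt/(Pplat − PEEP) = 435.0 / (13.6 − 3) = 435.0/10.6 = 41.038 mL/cmH2O.
τ = R × C = 15.429 × 0.04104 L/cmH2O = 0.6332 s.
Fraction remaining = e^(−Te/τ) = e^(−0.55/0.6332) = 0.4195; trapped volume = 435.0 × 0.4195 = 182.48 mL.
Additional alveolar pressure from trapping ≈ V_trapped / C = 182.48 / 41.038 = 4.447 cmH2O.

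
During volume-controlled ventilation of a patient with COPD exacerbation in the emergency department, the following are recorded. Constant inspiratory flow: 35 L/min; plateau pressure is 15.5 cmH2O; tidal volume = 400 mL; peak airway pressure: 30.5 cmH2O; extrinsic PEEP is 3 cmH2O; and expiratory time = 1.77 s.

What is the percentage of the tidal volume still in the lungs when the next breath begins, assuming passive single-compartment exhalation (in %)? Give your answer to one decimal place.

Flow: 35 L/min ÷ 60 = 0.5833 L/s.
R = (PIP − Pplat)/V̇ = (30.5 − 15.5) / 0.5833 = 15.0/0.5833 = 25.716 cmH2O·s/L.
C = Vt/(Pplat − PEEP) = 400.0 / (15.5 − 3) = 400.0/12.5 = 32.0 mL/cmH2O.
τ = R × C = 25.716 × 0.032 L/cmH2O = 0.8229 s.
Fraction remaining at end-expiration = e^(−Te/τ) = e^(−1.77/0.8229) = 0.1164 → 11.64%.

11.6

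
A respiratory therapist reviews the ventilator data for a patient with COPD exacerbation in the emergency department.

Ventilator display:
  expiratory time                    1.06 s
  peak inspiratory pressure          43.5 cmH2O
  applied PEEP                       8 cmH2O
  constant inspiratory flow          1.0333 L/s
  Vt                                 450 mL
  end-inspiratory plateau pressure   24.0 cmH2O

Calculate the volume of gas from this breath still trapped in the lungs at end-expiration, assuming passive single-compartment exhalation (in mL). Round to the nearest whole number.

R = (PIP − Pplat)/V̇ = (43.5 − 24.0) / 1.0333 = 19.5/1.0333 = 18.872 cmH2O·s/L.
C = Vt/(Pplat − PEEP) = 450.0 / (24.0 − 8) = 450.0/16.0 = 28.125 mL/cmH2O.
τ = R × C = 18.872 × 0.02813 L/cmH2O = 0.5309 s.
Fraction remaining = e^(−Te/τ) = e^(−1.06/0.5309) = 0.1358.
Trapped volume = 450.0 × 0.1358 = 61.11 mL.

61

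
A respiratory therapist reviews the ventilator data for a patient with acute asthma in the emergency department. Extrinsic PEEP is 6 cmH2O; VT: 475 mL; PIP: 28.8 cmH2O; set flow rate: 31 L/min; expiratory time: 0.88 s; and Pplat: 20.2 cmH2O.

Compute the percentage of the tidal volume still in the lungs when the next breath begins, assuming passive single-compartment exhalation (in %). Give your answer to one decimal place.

20.6

Flow: 31 L/min ÷ 60 = 0.5167 L/s.
R = (PIP − Pplat)/V̇ = (28.8 − 20.2) / 0.5167 = 8.6/0.5167 = 16.644 cmH2O·s/L.
C = Vt/(Pplat − PEEP) = 475.0 / (20.2 − 6) = 475.0/14.2 = 33.451 mL/cmH2O.
τ = R × C = 16.644 × 0.03345 L/cmH2O = 0.5567 s.
Fraction remaining at end-expiration = e^(−Te/τ) = e^(−0.88/0.5567) = 0.2058 → 20.58%.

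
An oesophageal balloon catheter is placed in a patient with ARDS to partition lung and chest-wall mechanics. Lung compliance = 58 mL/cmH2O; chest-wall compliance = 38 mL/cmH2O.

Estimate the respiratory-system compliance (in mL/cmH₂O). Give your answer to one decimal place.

Lung and chest wall are elastances in series: 1/Crs = 1/CL + 1/Ccw.
1/Crs = 1/58 + 1/38 = 0.04356.
Crs = 22.957 mL/cmH2O.

23.0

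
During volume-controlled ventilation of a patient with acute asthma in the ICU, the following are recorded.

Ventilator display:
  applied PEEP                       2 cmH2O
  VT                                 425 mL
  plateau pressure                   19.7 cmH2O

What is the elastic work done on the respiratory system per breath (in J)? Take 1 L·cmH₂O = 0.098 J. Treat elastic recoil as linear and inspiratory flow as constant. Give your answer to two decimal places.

0.37

Elastic work ≈ ½ × (Pplat − PEEP) × Vt = 0.5 × (19.7 − 2) × 0.425 L = 0.5 × 17.7 × 0.425 = 3.761 L·cmH2O.
× 0.098 J/(L·cmH2O) → 0.3686 J.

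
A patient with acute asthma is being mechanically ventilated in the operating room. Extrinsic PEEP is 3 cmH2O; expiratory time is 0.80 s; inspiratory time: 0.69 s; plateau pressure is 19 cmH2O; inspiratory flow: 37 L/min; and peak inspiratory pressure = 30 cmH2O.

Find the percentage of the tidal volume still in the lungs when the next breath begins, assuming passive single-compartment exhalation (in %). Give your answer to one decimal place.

18.5

Flow: 37 L/min ÷ 60 = 0.6167 L/s.
Vt = flow × Ti = 0.6167 L/s × 0.69 s × 1000 mL/L = 425.52 mL.
R = (PIP − Pplat)/V̇ = (30 − 19) / 0.6167 = 11.0/0.6167 = 17.837 cmH2O·s/L.
C = Vt/(Pplat − PEEP) = 425.52 / (19 − 3) = 425.52/16.0 = 26.595 mL/cmH2O.
τ = R × C = 17.837 × 0.0266 L/cmH2O = 0.4745 s.
Fraction remaining at end-expiration = e^(−Te/τ) = e^(−0.80/0.4745) = 0.1853 → 18.53%.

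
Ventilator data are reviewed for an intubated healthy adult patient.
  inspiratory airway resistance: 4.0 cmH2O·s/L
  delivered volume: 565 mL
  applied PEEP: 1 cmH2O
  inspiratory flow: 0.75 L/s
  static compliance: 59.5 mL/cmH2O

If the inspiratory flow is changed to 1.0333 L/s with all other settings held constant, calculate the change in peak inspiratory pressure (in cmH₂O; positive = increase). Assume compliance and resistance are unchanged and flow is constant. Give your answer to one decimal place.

1.1

PIP = Vt/C + R·V̇ + PEEP (constant-flow equation of motion).
Only the resistive term changes: ΔPIP = R × ΔV̇ = 4.0 × (1.0333 − 0.75) = 4.0 × 0.2833 = 1.133 cmH2O.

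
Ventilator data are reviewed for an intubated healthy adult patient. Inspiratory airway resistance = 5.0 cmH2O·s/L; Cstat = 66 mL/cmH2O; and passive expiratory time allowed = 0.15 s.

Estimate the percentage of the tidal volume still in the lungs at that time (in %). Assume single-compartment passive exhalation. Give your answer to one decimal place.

τ = R × C = 5.0 × 66 mL/cmH2O = 5.0 × 0.066 L/cmH2O = 0.33 s.
Passive exhalation: V(t)/V₀ = e^(−t/τ) = e^(−0.15/0.33) = 0.6347.
Fraction remaining = 0.6347 → 63.47%.

63.5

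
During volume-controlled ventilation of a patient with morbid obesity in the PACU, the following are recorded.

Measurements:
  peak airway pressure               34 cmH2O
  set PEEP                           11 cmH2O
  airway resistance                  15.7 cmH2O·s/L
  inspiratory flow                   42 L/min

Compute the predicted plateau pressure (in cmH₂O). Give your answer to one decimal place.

Flow: 42 L/min ÷ 60 = 0.7 L/s.
Pplat = PIP − Raw × flow = 34 − 15.7 × 0.7 = 34 − 10.99 = 23.01 cmH2O.

23.0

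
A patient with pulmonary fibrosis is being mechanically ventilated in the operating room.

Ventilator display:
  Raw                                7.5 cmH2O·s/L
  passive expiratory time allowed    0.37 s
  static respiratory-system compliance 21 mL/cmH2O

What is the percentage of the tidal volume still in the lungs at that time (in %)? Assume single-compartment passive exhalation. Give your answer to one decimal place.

9.5

τ = R × C = 7.5 × 21 mL/cmH2O = 7.5 × 0.021 L/cmH2O = 0.1575 s.
Passive exhalation: V(t)/V₀ = e^(−t/τ) = e^(−0.37/0.1575) = 0.09544.
Fraction remaining = 0.09544 → 9.544%.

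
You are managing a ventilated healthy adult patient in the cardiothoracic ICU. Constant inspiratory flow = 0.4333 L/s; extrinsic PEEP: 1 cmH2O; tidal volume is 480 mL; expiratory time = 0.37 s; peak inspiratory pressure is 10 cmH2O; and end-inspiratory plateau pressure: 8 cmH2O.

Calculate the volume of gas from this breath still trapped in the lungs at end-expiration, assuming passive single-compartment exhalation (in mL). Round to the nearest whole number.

149

R = (PIP − Pplat)/V̇ = (10 − 8) / 0.4333 = 2.0/0.4333 = 4.616 cmH2O·s/L.
C = Vt/(Pplat − PEEP) = 480.0 / (8 − 1) = 480.0/7.0 = 68.571 mL/cmH2O.
τ = R × C = 4.616 × 0.06857 L/cmH2O = 0.3165 s.
Fraction remaining = e^(−Te/τ) = e^(−0.37/0.3165) = 0.3107.
Trapped volume = 480.0 × 0.3107 = 149.14 mL.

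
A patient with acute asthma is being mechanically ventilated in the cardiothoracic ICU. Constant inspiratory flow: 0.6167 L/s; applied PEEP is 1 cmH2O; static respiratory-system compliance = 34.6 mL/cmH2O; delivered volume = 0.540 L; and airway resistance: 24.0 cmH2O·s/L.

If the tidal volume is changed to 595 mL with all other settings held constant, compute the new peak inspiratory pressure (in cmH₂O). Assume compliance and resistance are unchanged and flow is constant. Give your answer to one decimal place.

33.0

PIP = Vt/C + R·V̇ + PEEP (constant-flow equation of motion).
Only the elastic term changes: ΔPIP = ΔVt / C = (595 − 540) / 34.6 = 1.59 cmH2O.
Original PIP = 540/34.6 + 24.0×0.6167 + 1 = 31.408 cmH2O; new PIP = 31.408 + (1.59) = 32.998 cmH2O.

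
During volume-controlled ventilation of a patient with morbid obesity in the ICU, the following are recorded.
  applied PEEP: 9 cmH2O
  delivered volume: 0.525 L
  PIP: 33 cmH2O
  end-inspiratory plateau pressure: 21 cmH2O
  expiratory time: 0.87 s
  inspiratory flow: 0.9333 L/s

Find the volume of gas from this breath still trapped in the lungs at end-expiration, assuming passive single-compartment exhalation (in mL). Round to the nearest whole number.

R = (PIP − Pplat)/V̇ = (33 − 21) / 0.9333 = 12.0/0.9333 = 12.858 cmH2O·s/L.
C = Vt/(Pplat − PEEP) = 525.0 / (21 − 9) = 525.0/12.0 = 43.75 mL/cmH2O.
τ = R × C = 12.858 × 0.04375 L/cmH2O = 0.5625 s.
Fraction remaining = e^(−Te/τ) = e^(−0.87/0.5625) = 0.213.
Trapped volume = 525.0 × 0.213 = 111.83 mL.

112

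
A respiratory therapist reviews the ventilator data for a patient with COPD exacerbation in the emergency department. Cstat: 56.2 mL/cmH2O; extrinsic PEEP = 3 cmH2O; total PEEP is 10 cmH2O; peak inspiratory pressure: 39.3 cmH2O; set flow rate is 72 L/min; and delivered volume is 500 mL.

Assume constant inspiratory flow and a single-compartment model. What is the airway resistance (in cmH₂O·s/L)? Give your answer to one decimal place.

17.0

Flow: 72 L/min ÷ 60 = 1.2 L/s.
Total PEEP = 10 cmH2O (set 3 + intrinsic 7); this is the baseline alveolar pressure.
Equation of motion (constant flow): PIP = Vt/C + R·V̇ + PEEP.
R·V̇ = PIP − Vt/C − PEEP = 39.3 − 500/56.2 − 10 = 39.3 − 8.897 − 10 = 20.403 cmH2O.
R = 20.403 / 1.2 = 17.003 cmH2O·s/L.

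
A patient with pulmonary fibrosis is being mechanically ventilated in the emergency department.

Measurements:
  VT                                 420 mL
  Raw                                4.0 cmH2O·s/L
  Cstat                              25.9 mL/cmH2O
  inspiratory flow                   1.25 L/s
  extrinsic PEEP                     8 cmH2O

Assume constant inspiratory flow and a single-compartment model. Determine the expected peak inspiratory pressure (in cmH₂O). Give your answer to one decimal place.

Equation of motion (constant flow): PIP = Vt/C + R·V̇ + PEEP.
PIP = 420/25.9 + 4.0×1.25 + 8 = 16.216 + 5.0 + 8 = 29.216 cmH2O.

29.2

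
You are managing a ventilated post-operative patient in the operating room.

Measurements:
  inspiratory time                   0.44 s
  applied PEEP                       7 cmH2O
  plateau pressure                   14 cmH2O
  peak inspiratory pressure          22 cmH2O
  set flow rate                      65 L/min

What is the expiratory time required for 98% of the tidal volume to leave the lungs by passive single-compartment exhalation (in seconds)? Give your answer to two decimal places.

1.97

Flow: 65 L/min ÷ 60 = 1.0833 L/s.
Vt = flow × Ti = 1.0833 L/s × 0.44 s × 1000 mL/L = 476.65 mL.
R = (PIP − Pplat)/V̇ = (22 − 14) / 1.0833 = 8.0/1.0833 = 7.385 cmH2O·s/L.
C = Vt/(Pplat − PEEP) = 476.65 / (14 − 7) = 476.65/7.0 = 68.093 mL/cmH2O.
τ = R × C = 7.385 × 0.06809 L/cmH2O = 0.5028 s.
t = −τ·ln(1 − 0.98) = −0.5028·ln(0.02) = 1.967 s.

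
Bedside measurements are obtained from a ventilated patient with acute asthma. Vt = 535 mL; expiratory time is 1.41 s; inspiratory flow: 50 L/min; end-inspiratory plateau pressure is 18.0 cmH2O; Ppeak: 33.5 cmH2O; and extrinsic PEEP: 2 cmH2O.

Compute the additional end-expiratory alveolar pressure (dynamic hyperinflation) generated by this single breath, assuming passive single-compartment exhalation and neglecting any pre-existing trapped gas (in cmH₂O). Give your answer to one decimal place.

Flow: 50 L/min ÷ 60 = 0.8333 L/s.
R = (PIP − Pplat)/V̇ = (33.5 − 18.0) / 0.8333 = 15.5/0.8333 = 18.601 cmH2O·s/L.
C = Vt/(Pplat − PEEP) = 535.0 / (18.0 − 2) = 535.0/16.0 = 33.438 mL/cmH2O.
τ = R × C = 18.601 × 0.03344 L/cmH2O = 0.622 s.
Fraction remaining = e^(−Te/τ) = e^(−1.41/0.622) = 0.1036; trapped volume = 535.0 × 0.1036 = 55.426 mL.
Additional alveolar pressure from trapping ≈ V_trapped / C = 55.426 / 33.438 = 1.658 cmH2O.

1.7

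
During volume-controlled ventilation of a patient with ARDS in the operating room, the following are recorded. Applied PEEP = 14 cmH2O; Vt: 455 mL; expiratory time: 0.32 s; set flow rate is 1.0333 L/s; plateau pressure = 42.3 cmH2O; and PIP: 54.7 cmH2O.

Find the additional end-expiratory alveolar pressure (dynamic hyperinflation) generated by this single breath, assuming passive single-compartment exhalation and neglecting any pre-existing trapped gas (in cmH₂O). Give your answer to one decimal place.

R = (PIP − Pplat)/V̇ = (54.7 − 42.3) / 1.0333 = 12.4/1.0333 = 12.0 cmH2O·s/L.
C = Vt/(Pplat − PEEP) = 455.0 / (42.3 − 14) = 455.0/28.3 = 16.078 mL/cmH2O.
τ = R × C = 12.0 × 0.01608 L/cmH2O = 0.193 s.
Fraction remaining = e^(−Te/τ) = e^(−0.32/0.193) = 0.1905; trapped volume = 455.0 × 0.1905 = 86.678 mL.
Additional alveolar pressure from trapping ≈ V_trapped / C = 86.678 / 16.078 = 5.391 cmH2O.

5.4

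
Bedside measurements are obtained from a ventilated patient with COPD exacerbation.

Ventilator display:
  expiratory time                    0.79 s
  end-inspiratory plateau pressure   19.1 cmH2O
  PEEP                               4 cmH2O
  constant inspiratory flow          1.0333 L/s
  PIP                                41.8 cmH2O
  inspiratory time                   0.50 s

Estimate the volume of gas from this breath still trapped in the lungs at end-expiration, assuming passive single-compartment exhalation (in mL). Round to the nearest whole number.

Vt = flow × Ti = 1.0333 L/s × 0.50 s × 1000 mL/L = 516.65 mL.
R = (PIP − Pplat)/V̇ = (41.8 − 19.1) / 1.0333 = 22.7/1.0333 = 21.968 cmH2O·s/L.
C = Vt/(Pplat − PEEP) = 516.65 / (19.1 − 4) = 516.65/15.1 = 34.215 mL/cmH2O.
τ = R × C = 21.968 × 0.03422 L/cmH2O = 0.7517 s.
Fraction remaining = e^(−Te/τ) = e^(−0.79/0.7517) = 0.3496.
Trapped volume = 516.65 × 0.3496 = 180.62 mL.

181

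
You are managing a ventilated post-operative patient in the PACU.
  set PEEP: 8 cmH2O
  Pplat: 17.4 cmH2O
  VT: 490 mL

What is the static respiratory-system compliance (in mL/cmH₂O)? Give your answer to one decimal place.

52.1

Cstat = Vt / (Pplat − PEEP) = 490 / (17.4 − 8) = 490 / 9.4 = 52.128 mL/cmH2O.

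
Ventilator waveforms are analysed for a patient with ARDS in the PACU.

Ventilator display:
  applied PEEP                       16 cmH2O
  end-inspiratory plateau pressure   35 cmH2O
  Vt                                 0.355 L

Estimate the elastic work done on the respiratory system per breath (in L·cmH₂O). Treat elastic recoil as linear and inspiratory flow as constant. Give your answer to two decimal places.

Elastic work ≈ ½ × (Pplat − PEEP) × Vt = 0.5 × (35 − 16) × 0.355 L = 0.5 × 19.0 × 0.355 = 3.373 L·cmH2O.

3.37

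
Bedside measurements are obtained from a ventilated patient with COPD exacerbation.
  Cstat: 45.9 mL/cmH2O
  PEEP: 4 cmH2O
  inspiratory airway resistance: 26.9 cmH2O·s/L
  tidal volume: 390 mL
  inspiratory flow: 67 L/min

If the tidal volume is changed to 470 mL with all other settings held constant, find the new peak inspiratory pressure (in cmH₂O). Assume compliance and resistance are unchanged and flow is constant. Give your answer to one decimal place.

44.3

Flow: 67 L/min ÷ 60 = 1.1167 L/s.
PIP = Vt/C + R·V̇ + PEEP (constant-flow equation of motion).
Only the elastic term changes: ΔPIP = ΔVt / C = (470 − 390) / 45.9 = 1.743 cmH2O.
Original PIP = 390/45.9 + 26.9×1.1167 + 4 = 42.536 cmH2O; new PIP = 42.536 + (1.743) = 44.279 cmH2O.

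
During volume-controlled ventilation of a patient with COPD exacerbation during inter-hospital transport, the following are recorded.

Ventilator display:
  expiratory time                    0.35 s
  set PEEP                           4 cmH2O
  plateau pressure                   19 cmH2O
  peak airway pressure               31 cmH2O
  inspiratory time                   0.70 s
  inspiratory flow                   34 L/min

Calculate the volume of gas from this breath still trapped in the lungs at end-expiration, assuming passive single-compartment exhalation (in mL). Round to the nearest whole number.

Flow: 34 L/min ÷ 60 = 0.5667 L/s.
Vt = flow × Ti = 0.5667 L/s × 0.70 s × 1000 mL/L = 396.69 mL.
R = (PIP − Pplat)/V̇ = (31 − 19) / 0.5667 = 12.0/0.5667 = 21.175 cmH2O·s/L.
C = Vt/(Pplat − PEEP) = 396.69 / (19 − 4) = 396.69/15.0 = 26.446 mL/cmH2O.
τ = R × C = 21.175 × 0.02645 L/cmH2O = 0.5601 s.
Fraction remaining = e^(−Te/τ) = e^(−0.35/0.5601) = 0.5353.
Trapped volume = 396.69 × 0.5353 = 212.35 mL.

212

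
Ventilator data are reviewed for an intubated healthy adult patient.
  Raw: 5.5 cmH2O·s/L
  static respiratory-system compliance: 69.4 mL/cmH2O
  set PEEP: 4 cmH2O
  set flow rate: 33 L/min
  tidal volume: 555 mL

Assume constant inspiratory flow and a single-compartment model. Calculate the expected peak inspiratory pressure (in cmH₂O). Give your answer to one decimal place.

Flow: 33 L/min ÷ 60 = 0.55 L/s.
Equation of motion (constant flow): PIP = Vt/C + R·V̇ + PEEP.
PIP = 555/69.4 + 5.5×0.55 + 4 = 7.997 + 3.025 + 4 = 15.022 cmH2O.

15.0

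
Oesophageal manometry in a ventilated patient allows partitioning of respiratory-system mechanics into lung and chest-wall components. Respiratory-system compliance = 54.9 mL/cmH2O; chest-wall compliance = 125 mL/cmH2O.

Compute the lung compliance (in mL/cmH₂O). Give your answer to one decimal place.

1/CL = 1/Crs − 1/Ccw.
1/CL = 1/54.9 − 1/125 = 0.01021.
CL = 97.943 mL/cmH2O.

97.9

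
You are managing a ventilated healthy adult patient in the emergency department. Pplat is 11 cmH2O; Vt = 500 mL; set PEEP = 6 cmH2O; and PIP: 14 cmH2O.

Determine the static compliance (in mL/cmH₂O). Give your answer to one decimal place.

Cstat = Vt / (Pplat − PEEP) = 500 / (11 − 6) = 500 / 5.0 = 100.0 mL/cmH2O.

100.0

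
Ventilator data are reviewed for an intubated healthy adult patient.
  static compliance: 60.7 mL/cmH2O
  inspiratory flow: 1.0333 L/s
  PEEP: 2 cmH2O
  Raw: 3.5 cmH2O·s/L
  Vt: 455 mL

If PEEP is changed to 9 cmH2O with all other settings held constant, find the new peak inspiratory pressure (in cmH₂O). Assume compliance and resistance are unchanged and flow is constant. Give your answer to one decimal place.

PIP = Vt/C + R·V̇ + PEEP (constant-flow equation of motion).
Only the baseline term changes: ΔPIP = ΔPEEP = 9 − 2 = 7.0 cmH2O.
Original PIP = 455/60.7 + 3.5×1.0333 + 2 = 13.112 cmH2O; new PIP = 13.112 + (7.0) = 20.112 cmH2O.

20.1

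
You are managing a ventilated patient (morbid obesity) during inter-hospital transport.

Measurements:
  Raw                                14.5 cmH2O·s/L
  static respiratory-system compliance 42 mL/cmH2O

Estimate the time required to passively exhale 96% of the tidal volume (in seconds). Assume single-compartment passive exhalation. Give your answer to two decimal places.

τ = R × C = 14.5 × 42 mL/cmH2O = 14.5 × 0.042 L/cmH2O = 0.609 s.
Exhaled fraction f = 1 − e^(−t/τ) → t = −τ·ln(1 − f) = −0.609·ln(0.04) = 1.96 s.

1.96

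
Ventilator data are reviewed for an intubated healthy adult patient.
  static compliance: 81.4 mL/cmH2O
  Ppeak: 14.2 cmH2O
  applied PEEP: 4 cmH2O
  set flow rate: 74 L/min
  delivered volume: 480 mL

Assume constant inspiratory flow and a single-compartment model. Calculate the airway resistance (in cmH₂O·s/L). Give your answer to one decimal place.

3.5

Flow: 74 L/min ÷ 60 = 1.2333 L/s.
Equation of motion (constant flow): PIP = Vt/C + R·V̇ + PEEP.
R·V̇ = PIP − Vt/C − PEEP = 14.2 − 480/81.4 − 4 = 14.2 − 5.897 − 4 = 4.303 cmH2O.
R = 4.303 / 1.2333 = 3.489 cmH2O·s/L.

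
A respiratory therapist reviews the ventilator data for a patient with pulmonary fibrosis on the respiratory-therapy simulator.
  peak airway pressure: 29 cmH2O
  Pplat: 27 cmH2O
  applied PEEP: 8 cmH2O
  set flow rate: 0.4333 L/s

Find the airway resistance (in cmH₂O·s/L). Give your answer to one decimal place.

4.6

Raw = (PIP − Pplat) / flow = (29 − 27) / 0.4333 = 2.0 / 0.4333 = 4.616 cmH2O·s/L.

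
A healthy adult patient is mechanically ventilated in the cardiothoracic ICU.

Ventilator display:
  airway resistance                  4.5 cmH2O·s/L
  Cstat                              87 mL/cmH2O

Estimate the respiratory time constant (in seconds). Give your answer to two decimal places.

τ = R × C = 4.5 × 87 mL/cmH2O = 4.5 × 0.087 L/cmH2O = 0.3915 s.

0.39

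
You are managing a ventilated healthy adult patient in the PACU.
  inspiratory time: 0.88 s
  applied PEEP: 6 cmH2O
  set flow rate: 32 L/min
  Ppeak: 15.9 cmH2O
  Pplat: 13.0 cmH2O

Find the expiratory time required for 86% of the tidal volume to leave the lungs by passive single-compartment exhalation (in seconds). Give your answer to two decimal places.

Flow: 32 L/min ÷ 60 = 0.5333 L/s.
Vt = flow × Ti = 0.5333 L/s × 0.88 s × 1000 mL/L = 469.3 mL.
R = (PIP − Pplat)/V̇ = (15.9 − 13.0) / 0.5333 = 2.9/0.5333 = 5.438 cmH2O·s/L.
C = Vt/(Pplat − PEEP) = 469.3 / (13.0 − 6) = 469.3/7.0 = 67.043 mL/cmH2O.
τ = R × C = 5.438 × 0.06704 L/cmH2O = 0.3646 s.
t = −τ·ln(1 − 0.86) = −0.3646·ln(0.14) = 0.7168 s.

0.72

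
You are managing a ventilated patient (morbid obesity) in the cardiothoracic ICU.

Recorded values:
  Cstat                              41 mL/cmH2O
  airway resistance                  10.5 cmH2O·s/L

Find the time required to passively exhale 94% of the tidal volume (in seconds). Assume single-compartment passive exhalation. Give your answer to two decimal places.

1.21

τ = R × C = 10.5 × 41 mL/cmH2O = 10.5 × 0.041 L/cmH2O = 0.4305 s.
Exhaled fraction f = 1 − e^(−t/τ) → t = −τ·ln(1 − f) = −0.4305·ln(0.06) = 1.211 s.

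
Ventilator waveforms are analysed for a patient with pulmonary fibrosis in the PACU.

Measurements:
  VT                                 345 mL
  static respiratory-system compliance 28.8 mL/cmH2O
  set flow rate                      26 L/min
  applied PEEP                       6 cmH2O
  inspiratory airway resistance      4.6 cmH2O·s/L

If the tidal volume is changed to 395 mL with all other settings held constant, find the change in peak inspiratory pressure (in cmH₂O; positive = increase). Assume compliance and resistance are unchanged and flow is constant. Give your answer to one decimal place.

PIP = Vt/C + R·V̇ + PEEP (constant-flow equation of motion).
Only the elastic term changes: ΔPIP = ΔVt / C = (395 − 345) / 28.8 = 1.736 cmH2O.

1.7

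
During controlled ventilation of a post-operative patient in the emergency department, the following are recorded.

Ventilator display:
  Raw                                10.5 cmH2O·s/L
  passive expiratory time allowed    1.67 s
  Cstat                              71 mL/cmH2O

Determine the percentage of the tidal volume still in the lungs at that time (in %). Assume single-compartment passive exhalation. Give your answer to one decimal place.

τ = R × C = 10.5 × 71 mL/cmH2O = 10.5 × 0.071 L/cmH2O = 0.7455 s.
Passive exhalation: V(t)/V₀ = e^(−t/τ) = e^(−1.67/0.7455) = 0.1064.
Fraction remaining = 0.1064 → 10.64%.

10.6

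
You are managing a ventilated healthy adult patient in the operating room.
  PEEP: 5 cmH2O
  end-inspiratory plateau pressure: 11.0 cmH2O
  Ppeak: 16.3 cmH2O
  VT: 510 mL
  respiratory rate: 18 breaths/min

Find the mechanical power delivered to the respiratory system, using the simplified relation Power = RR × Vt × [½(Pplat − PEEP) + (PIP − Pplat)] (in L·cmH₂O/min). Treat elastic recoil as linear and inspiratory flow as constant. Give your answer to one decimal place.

76.2

Per-breath work = Vt × [½(Pplat−PEEP) + (PIP−Pplat)] = 0.510 × [0.5×6.0 + 5.3] = 0.510 × 8.3 = 4.233 L·cmH2O.
Power = 18 × 4.233 = 76.194 L·cmH2O/min.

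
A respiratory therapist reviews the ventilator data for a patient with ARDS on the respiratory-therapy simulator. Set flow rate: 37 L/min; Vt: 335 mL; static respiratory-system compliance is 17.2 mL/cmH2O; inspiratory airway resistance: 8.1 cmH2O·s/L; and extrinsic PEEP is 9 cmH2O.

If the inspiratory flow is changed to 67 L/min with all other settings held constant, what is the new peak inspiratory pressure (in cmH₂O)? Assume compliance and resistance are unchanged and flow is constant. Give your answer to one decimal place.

Flow: 37 L/min ÷ 60 = 0.6167 L/s.
New flow: 67 L/min ÷ 60 = 1.1167 L/s.
PIP = Vt/C + R·V̇ + PEEP (constant-flow equation of motion).
Only the resistive term changes: ΔPIP = R × ΔV̇ = 8.1 × (1.1167 − 0.6167) = 8.1 × 0.5 = 4.05 cmH2O.
Original PIP = 335/17.2 + 8.1×0.6167 + 9 = 33.472 cmH2O; new PIP = 33.472 + (4.05) = 37.522 cmH2O.

37.5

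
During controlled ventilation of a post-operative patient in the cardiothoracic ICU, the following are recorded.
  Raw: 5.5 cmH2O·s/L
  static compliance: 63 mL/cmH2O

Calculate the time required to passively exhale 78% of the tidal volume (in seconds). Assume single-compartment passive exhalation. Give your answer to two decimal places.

0.52

τ = R × C = 5.5 × 63 mL/cmH2O = 5.5 × 0.063 L/cmH2O = 0.3465 s.
Exhaled fraction f = 1 − e^(−t/τ) → t = −τ·ln(1 − f) = −0.3465·ln(0.22) = 0.5246 s.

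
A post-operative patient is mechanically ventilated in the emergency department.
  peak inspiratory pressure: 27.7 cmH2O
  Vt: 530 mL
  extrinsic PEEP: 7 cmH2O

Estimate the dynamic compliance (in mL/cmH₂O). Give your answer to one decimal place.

25.6

Dynamic compliance = Vt / (PIP − PEEP) = 530 / (27.7 − 7) = 530 / 20.7 = 25.604 mL/cmH2O.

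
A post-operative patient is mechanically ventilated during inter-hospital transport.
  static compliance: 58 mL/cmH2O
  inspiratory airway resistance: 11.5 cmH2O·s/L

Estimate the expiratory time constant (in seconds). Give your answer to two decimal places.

τ = R × C = 11.5 × 58 mL/cmH2O = 11.5 × 0.058 L/cmH2O = 0.667 s.

0.67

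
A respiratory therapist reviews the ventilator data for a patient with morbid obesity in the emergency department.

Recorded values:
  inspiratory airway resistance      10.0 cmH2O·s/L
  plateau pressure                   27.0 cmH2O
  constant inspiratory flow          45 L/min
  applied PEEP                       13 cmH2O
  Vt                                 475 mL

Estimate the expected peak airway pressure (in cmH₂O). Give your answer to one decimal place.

34.5

Flow: 45 L/min ÷ 60 = 0.75 L/s.
PIP = Pplat + Raw × flow = 27.0 + 10.0 × 0.75 = 27.0 + 7.5 = 34.5 cmH2O.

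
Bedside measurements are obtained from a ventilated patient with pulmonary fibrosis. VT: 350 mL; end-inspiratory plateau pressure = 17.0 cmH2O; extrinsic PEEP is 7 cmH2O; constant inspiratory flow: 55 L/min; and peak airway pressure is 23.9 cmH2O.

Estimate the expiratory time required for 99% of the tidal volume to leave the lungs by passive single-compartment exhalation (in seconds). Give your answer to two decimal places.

1.21

Flow: 55 L/min ÷ 60 = 0.9167 L/s.
R = (PIP − Pplat)/V̇ = (23.9 − 17.0) / 0.9167 = 6.9/0.9167 = 7.527 cmH2O·s/L.
C = Vt/(Pplat − PEEP) = 350.0 / (17.0 − 7) = 350.0/10.0 = 35.0 mL/cmH2O.
τ = R × C = 7.527 × 0.035 L/cmH2O = 0.2634 s.
t = −τ·ln(1 − 0.99) = −0.2634·ln(0.01) = 1.213 s.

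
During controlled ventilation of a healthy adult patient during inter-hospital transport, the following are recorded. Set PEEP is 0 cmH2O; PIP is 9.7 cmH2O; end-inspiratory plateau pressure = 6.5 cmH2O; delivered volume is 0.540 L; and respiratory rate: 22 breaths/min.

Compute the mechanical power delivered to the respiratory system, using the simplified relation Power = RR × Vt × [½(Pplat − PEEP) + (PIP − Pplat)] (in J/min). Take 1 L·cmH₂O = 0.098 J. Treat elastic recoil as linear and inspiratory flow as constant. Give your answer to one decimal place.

7.5

Per-breath work = Vt × [½(Pplat−PEEP) + (PIP−Pplat)] = 0.540 × [0.5×6.5 + 3.2] = 0.540 × 6.45 = 3.483 L·cmH2O.
Power = 22 × 3.483 = 76.626 L·cmH2O/min.
× 0.098 J/(L·cmH2O) → 7.509 J/min.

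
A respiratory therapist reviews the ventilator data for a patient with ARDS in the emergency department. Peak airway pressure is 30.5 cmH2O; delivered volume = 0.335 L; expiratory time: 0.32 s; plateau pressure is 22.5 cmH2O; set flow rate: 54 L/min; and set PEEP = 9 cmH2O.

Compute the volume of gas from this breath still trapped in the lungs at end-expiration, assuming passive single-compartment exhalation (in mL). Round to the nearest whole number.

79

Flow: 54 L/min ÷ 60 = 0.9 L/s.
R = (PIP − Pplat)/V̇ = (30.5 − 22.5) / 0.9 = 8.0/0.9 = 8.889 cmH2O·s/L.
C = Vt/(Pplat − PEEP) = 335.0 / (22.5 − 9) = 335.0/13.5 = 24.815 mL/cmH2O.
τ = R × C = 8.889 × 0.02482 L/cmH2O = 0.2206 s.
Fraction remaining = e^(−Te/τ) = e^(−0.32/0.2206) = 0.2344.
Trapped volume = 335.0 × 0.2344 = 78.524 mL.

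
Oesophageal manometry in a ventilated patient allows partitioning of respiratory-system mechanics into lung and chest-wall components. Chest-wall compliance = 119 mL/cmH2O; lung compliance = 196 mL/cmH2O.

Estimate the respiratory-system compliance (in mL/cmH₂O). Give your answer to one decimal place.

74.0

Lung and chest wall are elastances in series: 1/Crs = 1/CL + 1/Ccw.
1/Crs = 1/196 + 1/119 = 0.01351.
Crs = 74.019 mL/cmH2O.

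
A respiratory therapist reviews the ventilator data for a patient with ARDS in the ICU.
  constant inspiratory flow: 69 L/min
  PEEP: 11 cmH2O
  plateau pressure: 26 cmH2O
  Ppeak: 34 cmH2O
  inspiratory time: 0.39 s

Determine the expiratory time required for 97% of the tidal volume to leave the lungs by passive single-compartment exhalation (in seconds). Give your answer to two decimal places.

0.73

Flow: 69 L/min ÷ 60 = 1.15 L/s.
Vt = flow × Ti = 1.15 L/s × 0.39 s × 1000 mL/L = 448.5 mL.
R = (PIP − Pplat)/V̇ = (34 − 26) / 1.15 = 8.0/1.15 = 6.957 cmH2O·s/L.
C = Vt/(Pplat − PEEP) = 448.5 / (26 − 11) = 448.5/15.0 = 29.9 mL/cmH2O.
τ = R × C = 6.957 × 0.0299 L/cmH2O = 0.208 s.
t = −τ·ln(1 − 0.97) = −0.208·ln(0.03) = 0.7294 s.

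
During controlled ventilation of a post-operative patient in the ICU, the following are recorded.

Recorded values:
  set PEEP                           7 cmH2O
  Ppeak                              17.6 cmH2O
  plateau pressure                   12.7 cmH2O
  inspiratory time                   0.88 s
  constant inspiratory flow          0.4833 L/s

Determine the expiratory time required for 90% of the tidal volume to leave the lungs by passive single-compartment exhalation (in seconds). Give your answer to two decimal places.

Vt = flow × Ti = 0.4833 L/s × 0.88 s × 1000 mL/L = 425.3 mL.
R = (PIP − Pplat)/V̇ = (17.6 − 12.7) / 0.4833 = 4.9/0.4833 = 10.139 cmH2O·s/L.
C = Vt/(Pplat − PEEP) = 425.3 / (12.7 − 7) = 425.3/5.7 = 74.614 mL/cmH2O.
τ = R × C = 10.139 × 0.07461 L/cmH2O = 0.7565 s.
t = −τ·ln(1 − 0.90) = −0.7565·ln(0.1) = 1.742 s.

1.74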